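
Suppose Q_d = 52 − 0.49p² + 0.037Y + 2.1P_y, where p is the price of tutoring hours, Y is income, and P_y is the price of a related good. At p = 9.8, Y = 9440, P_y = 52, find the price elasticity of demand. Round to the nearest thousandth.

Evaluating quantity at (p, Y, P_y) gives Q_d = 52 − 0.49(9.8)² + 0.037(9440) + 2.1(52) = 52 − 47.0596 + 349.28 + 109.2 = 463.4204.
∂Q_d/∂p = −2·0.49·p = -9.604, so E_p = -9.604·(9.8/463.4204) ≈ -0.203.
|E_p| < 1: demand is inelastic.

-0.203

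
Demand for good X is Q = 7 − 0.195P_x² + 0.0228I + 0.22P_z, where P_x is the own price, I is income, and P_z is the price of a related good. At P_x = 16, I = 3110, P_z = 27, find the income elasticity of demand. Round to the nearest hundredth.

First evaluate Q: 7 − 0.195(16)² + 0.0228(3110) + 0.22(27) = 7 − 49.92 + 70.908 + 5.94 = 33.928.
∂Q/∂I = +0.0228, so E_I = 0.0228·(3110/33.928) ≈ 2.09.
E_I > 1: normal good (luxury).

2.09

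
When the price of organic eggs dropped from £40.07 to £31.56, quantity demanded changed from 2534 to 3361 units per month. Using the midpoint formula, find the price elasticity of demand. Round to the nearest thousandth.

%Δq = (3361 − 2534)/[(2534 + 3361)/2] = 827/2947.5 ≈ 0.2806.
%ΔP = (31.56 − 40.07)/[(40.07 + 31.56)/2] = -8.51/35.815 ≈ -0.2376.
Arc elasticity E = %Δq/%ΔP ≈ 0.2806/-0.2376 ≈ -1.181.
|E| > 1: demand is elastic over this range.

-1.181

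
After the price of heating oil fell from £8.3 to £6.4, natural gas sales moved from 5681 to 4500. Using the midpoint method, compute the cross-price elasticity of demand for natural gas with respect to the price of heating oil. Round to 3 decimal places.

0.897

%ΔQ_x = (4500 − 5681)/[(5681+4500)/2] = -1181/5090.5 ≈ -0.2320.
%ΔP_y = (6.4 − 8.3)/[(8.3+6.4)/2] ≈ -0.2585.
E_xy = -0.2320/-0.2585 ≈ 0.897.
E_xy > 0, so natural gas and heating oil are substitutes.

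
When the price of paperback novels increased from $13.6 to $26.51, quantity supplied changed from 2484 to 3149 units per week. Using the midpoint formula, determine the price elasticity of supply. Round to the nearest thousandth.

0.367

%ΔQ = (3149 − 2484)/[(2484 + 3149)/2] = 665/2816.5 ≈ 0.2361.
%Δp = (26.51 − 13.6)/[(13.6 + 26.51)/2] = 12.91/20.055 ≈ 0.6437.
Arc elasticity E = %ΔQ/%Δp ≈ 0.2361/0.6437 ≈ 0.367.
|E| < 1: supply is inelastic over this range.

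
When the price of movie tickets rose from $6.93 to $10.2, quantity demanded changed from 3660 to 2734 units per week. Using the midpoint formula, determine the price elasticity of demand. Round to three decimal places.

-0.759

%ΔQ = (2734 − 3660)/[(3660 + 2734)/2] = -926/3197 ≈ -0.2896.
%ΔP = (10.2 − 6.93)/[(6.93 + 10.2)/2] = 3.27/8.565 ≈ 0.3818.
Arc elasticity E = %ΔQ/%ΔP ≈ -0.2896/0.3818 ≈ -0.759.
|E| < 1: demand is inelastic over this range.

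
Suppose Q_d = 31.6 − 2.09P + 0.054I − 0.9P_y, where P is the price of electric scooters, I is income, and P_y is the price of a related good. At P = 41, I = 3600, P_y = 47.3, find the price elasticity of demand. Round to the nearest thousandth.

At the given point, Q_d = 31.6 − 2.09(41) + 0.054(3600) − 0.9(47.3) = 31.6 − 85.69 + 194.4 − 42.57 = 97.74.
∂Q_d/∂P = −2.09, so E_p = (−2.09)·(41/97.74) ≈ -0.877.
|E_p| < 1: demand is inelastic.

-0.877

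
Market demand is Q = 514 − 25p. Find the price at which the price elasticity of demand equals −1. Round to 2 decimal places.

For linear demand Q = a − bp, E = −bp/(a − bp). |E| = 1 ⇒ bp = a − bp ⇒ p = a/(2b).
p = 514/(2·25) = 10.28.

10.28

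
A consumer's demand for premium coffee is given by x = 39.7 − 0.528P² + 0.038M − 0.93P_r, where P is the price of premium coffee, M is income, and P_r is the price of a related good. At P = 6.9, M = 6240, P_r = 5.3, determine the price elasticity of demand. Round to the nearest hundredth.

Evaluating quantity at (P, M, P_r) gives x = 39.7 − 0.528(6.9)² + 0.038(6240) − 0.93(5.3) = 39.7 − 25.1381 + 237.12 − 4.929 = 246.7529.
∂x/∂P = −2·0.528·P = -7.2864, so E_p = -7.2864·(6.9/246.7529) ≈ -0.20.
|E_p| < 1: demand is inelastic.

-0.20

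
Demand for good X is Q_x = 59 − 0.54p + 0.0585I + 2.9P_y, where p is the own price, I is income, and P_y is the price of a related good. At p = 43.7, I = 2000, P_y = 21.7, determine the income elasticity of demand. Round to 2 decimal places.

Q_x = 59 − 0.54(43.7) + 0.0585(2000) + 2.9(21.7) = 59 − 23.598 + 117 + 62.93 = 215.332.
∂Q_x/∂I = +0.0585, so E_I = 0.0585·(2000/215.332) ≈ 0.54.
E_I ∈ (0,1): normal good (necessity).

0.54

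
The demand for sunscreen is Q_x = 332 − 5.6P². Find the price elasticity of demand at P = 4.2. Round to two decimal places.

At P = 4.2, Q_x = 233.216.
dQ_x/dP = −2·5.6·P = −47.04.
Point elasticity E = (dQ_x/dP)·(P/Q_x) = -47.04 × 4.2/233.216 ≈ -0.85.
|E| < 1, so demand is inelastic at this price.

-0.85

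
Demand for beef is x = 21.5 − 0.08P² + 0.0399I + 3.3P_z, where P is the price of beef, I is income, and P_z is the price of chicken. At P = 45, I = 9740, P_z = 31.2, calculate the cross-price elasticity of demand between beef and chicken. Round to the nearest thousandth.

Evaluating quantity at (P, I, P_z) gives x = 21.5 − 0.08(45)² + 0.0399(9740) + 3.3(31.2) = 21.5 − 162 + 388.626 + 102.96 = 351.086.
∂x/∂P_z = +3.3, so E_xy = 3.3·(31.2/351.086) ≈ 0.293.
E_xy > 0: the goods are substitutes.

0.293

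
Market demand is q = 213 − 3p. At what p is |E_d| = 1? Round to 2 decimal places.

35.50

For linear demand q = a − bp, E = −bp/(a − bp). |E| = 1 ⇒ bp = a − bp ⇒ p = a/(2b).
p = 213/(2·3) = 35.50.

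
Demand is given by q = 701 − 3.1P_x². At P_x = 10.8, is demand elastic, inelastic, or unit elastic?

elastic

At P_x = 10.8, q = 339.416.
dq/dP_x = −2·3.1·P_x = −66.96.
Point elasticity E = (dq/dP_x)·(P_x/q) = -66.96 × 10.8/339.416 ≈ -2.131.
|E| ≈ 2.131 > 1, so demand is elastic.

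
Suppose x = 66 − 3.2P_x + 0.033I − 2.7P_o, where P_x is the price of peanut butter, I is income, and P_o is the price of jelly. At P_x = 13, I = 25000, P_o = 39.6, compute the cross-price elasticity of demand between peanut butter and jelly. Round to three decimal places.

-0.144

Evaluating quantity at (P_x, I, P_o) gives x = 66 − 3.2(13) + 0.033(25000) − 2.7(39.6) = 66 − 41.6 + 825 − 106.92 = 742.48.
∂x/∂P_o = −2.7, so E_xy = -2.7·(39.6/742.48) ≈ -0.144.
E_xy < 0: the goods are complements.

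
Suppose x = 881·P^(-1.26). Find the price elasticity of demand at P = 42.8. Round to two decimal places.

-1.26

For a Cobb–Douglas (constant-elasticity) form x = A·P^α·…, the elasticity with respect to P equals the exponent α at every point.
Here the exponent on P is -1.26, so the price elasticity of demand is -1.26.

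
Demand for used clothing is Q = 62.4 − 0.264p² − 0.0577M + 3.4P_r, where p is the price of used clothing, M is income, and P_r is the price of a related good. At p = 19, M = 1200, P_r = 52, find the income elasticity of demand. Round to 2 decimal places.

-0.93

At the given point, Q = 62.4 − 0.264(19)² − 0.0577(1200) + 3.4(52) = 62.4 − 95.304 − 69.24 + 176.8 = 74.656.
∂Q/∂M = −0.0577, so E_I = -0.0577·(1200/74.656) ≈ -0.93.
E_I < 0: inferior good.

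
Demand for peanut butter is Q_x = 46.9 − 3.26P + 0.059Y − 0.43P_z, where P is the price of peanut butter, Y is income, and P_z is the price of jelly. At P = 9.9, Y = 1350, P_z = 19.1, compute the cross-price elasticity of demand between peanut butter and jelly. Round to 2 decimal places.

Q_x = 46.9 − 3.26(9.9) + 0.059(1350) − 0.43(19.1) = 46.9 − 32.274 + 79.65 − 8.213 = 86.063.
∂Q_x/∂P_z = −0.43, so E_xy = -0.43·(19.1/86.063) ≈ -0.10.
E_xy < 0: the goods are complements.

-0.10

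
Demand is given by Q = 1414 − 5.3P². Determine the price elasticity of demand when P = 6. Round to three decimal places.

-0.312

At P = 6, Q = 1223.2.
dQ/dP = −2·5.3·P = −63.6.
Point elasticity E = (dQ/dP)·(P/Q) = -63.6 × 6/1223.2 ≈ -0.312.
|E| < 1, so demand is inelastic at this price.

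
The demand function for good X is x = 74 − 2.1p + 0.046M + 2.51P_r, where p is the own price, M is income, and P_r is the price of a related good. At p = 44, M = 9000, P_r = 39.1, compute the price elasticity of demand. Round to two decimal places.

-0.19

x = 74 − 2.1(44) + 0.046(9000) + 2.51(39.1) = 74 − 92.4 + 414 + 98.141 = 493.741.
∂x/∂p = −2.1, so E_p = (−2.1)·(44/493.741) ≈ -0.19.
|E_p| < 1: demand is inelastic.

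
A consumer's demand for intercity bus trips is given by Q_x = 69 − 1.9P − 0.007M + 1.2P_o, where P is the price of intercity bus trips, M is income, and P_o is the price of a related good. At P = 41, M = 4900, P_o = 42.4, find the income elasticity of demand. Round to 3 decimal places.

Substituting, Q_x = 69 − 1.9(41) − 0.007(4900) + 1.2(42.4) = 69 − 77.9 − 34.3 + 50.88 = 7.68.
∂Q_x/∂M = −0.007, so E_I = -0.007·(4900/7.68) ≈ -4.466.
E_I < 0: inferior good.

-4.466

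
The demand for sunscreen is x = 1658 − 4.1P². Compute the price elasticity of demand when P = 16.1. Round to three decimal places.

-3.571

At P = 16.1, x = 595.239.
dx/dP = −2·4.1·P = −132.02.
Point elasticity E = (dx/dP)·(P/x) = -132.02 × 16.1/595.239 ≈ -3.571.
|E| > 1, so demand is elastic at this price.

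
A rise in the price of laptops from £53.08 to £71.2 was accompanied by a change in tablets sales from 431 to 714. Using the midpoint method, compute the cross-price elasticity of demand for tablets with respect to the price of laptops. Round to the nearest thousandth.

%ΔQ_x = (714 − 431)/[(431+714)/2] = 283/572.5 ≈ 0.4943.
%ΔP_y = (71.2 − 53.08)/[(53.08+71.2)/2] ≈ 0.2916.
E_xy = 0.4943/0.2916 ≈ 1.695.
E_xy > 0, so tablets and laptops are substitutes.

1.695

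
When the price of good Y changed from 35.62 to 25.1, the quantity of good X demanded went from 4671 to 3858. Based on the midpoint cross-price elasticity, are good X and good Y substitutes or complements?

substitutes

%ΔQ_x = (3858 − 4671)/[(4671+3858)/2] = -813/4264.5 ≈ -0.1906.
%ΔP_y = (25.1 − 35.62)/[(35.62+25.1)/2] ≈ -0.3465.
E_xy = -0.1906/-0.3465 ≈ 0.550.
E_xy > 0, so the goods are substitutes.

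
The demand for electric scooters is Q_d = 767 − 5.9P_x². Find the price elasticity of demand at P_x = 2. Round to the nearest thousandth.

-0.063

At P_x = 2, Q_d = 743.4.
dQ_d/dP_x = −2·5.9·P_x = −23.6.
Point elasticity E = (dQ_d/dP_x)·(P_x/Q_d) = -23.6 × 2/743.4 ≈ -0.063.
|E| < 1, so demand is inelastic at this price.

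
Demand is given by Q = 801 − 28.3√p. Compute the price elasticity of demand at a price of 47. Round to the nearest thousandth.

-0.160

At p = 47, Q = 606.985.
dQ/dp = −28.3/(2√p) = −28.3/(2·6.8557).
Point elasticity E = (dQ/dp)·(p/Q) = -2.064 × 47/606.985 ≈ -0.160.
|E| < 1, so demand is inelastic at this price.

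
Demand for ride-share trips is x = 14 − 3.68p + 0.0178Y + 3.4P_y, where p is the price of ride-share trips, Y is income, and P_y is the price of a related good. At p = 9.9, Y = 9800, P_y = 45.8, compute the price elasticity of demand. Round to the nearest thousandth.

At the given point, x = 14 − 3.68(9.9) + 0.0178(9800) + 3.4(45.8) = 14 − 36.432 + 174.44 + 155.72 = 307.728.
∂x/∂p = −3.68, so E_p = (−3.68)·(9.9/307.728) ≈ -0.118.
|E_p| < 1: demand is inelastic.

-0.118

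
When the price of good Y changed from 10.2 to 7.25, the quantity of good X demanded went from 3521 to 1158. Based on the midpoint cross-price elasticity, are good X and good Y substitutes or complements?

%ΔQ_x = (1158 − 3521)/[(3521+1158)/2] = -2363/2339.5 ≈ -1.0100.
%ΔP_y = (7.25 − 10.2)/[(10.2+7.25)/2] ≈ -0.3381.
E_xy = -1.0100/-0.3381 ≈ 2.987.
E_xy > 0, so the goods are substitutes.

substitutes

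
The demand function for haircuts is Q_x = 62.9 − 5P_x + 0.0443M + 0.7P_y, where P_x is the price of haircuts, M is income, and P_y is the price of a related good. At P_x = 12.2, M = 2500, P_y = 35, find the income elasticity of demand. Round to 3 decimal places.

0.808

At the given point, Q_x = 62.9 − 5(12.2) + 0.0443(2500) + 0.7(35) = 62.9 − 61 + 110.75 + 24.5 = 137.15.
∂Q_x/∂M = +0.0443, so E_I = 0.0443·(2500/137.15) ≈ 0.808.
E_I ∈ (0,1): normal good (necessity).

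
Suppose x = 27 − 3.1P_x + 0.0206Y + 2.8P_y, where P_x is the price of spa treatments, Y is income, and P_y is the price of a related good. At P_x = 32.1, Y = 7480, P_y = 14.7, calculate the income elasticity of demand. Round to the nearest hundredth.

At the given point, x = 27 − 3.1(32.1) + 0.0206(7480) + 2.8(14.7) = 27 − 99.51 + 154.088 + 41.16 = 122.738.
∂x/∂Y = +0.0206, so E_I = 0.0206·(7480/122.738) ≈ 1.26.
E_I > 1: normal good (luxury).

1.26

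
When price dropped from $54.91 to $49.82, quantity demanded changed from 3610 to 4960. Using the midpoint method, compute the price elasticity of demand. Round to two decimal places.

%Δq = (4960 − 3610)/[(3610 + 4960)/2] = 1350/4285 ≈ 0.3151.
%ΔP = (49.82 − 54.91)/[(54.91 + 49.82)/2] = -5.09/52.365 ≈ -0.0972.
Arc elasticity E = %Δq/%ΔP ≈ 0.3151/-0.0972 ≈ -3.24.
|E| > 1: demand is elastic over this range.

-3.24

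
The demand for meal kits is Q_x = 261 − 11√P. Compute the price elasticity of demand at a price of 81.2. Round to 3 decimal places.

At P = 81.2, Q_x = 161.8779.
dQ_x/dP = −11/(2√P) = −11/(2·9.0111).
Point elasticity E = (dQ_x/dP)·(P/Q_x) = -0.6104 × 81.2/161.8779 ≈ -0.306.
|E| < 1, so demand is inelastic at this price.

-0.306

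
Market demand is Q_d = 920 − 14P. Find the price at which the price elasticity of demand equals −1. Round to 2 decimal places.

32.86

For linear demand Q_d = a − bP, E = −bP/(a − bP). |E| = 1 ⇒ bP = a − bP ⇒ P = a/(2b).
P = 920/(2·14) ≈ 32.86.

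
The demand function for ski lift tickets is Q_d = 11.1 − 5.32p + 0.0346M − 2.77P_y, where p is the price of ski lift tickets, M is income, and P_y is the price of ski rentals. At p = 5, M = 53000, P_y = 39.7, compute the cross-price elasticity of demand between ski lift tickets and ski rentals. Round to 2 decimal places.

-0.06

At the given point, Q_d = 11.1 − 5.32(5) + 0.0346(53000) − 2.77(39.7) = 11.1 − 26.6 + 1833.8 − 109.969 = 1708.331.
∂Q_d/∂P_y = −2.77, so E_xy = -2.77·(39.7/1708.331) ≈ -0.06.
E_xy < 0: the goods are complements.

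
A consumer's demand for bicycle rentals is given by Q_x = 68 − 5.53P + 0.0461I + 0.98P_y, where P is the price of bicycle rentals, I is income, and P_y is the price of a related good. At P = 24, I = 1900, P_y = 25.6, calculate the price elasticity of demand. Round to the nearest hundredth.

Evaluating quantity at (P, I, P_y) gives Q_x = 68 − 5.53(24) + 0.0461(1900) + 0.98(25.6) = 68 − 132.72 + 87.59 + 25.088 = 47.958.
∂Q_x/∂P = −5.53, so E_p = (−5.53)·(24/47.958) ≈ -2.77.
|E_p| > 1: demand is elastic.

-2.77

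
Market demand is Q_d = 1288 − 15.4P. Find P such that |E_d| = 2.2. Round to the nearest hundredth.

57.50

Set −bP/(a − bP) = −2.2 ⇒ bP = 2.2(a − bP) ⇒ bP(1+2.2) = 2.2·a.
P = 2.2·1288/(15.4·3.2) = 57.50.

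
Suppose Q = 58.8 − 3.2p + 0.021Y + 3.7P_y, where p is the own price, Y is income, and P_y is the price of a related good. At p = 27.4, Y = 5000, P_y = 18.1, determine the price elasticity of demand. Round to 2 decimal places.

-0.61

First evaluate Q: 58.8 − 3.2(27.4) + 0.021(5000) + 3.7(18.1) = 58.8 − 87.68 + 105 + 66.97 = 143.09.
∂Q/∂p = −3.2, so E_p = (−3.2)·(27.4/143.09) ≈ -0.61.
|E_p| < 1: demand is inelastic.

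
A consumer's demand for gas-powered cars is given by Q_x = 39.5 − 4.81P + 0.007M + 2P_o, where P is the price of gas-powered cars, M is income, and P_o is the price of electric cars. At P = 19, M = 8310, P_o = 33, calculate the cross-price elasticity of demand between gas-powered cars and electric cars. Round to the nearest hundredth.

0.91

Evaluating quantity at (P, M, P_o) gives Q_x = 39.5 − 4.81(19) + 0.007(8310) + 2(33) = 39.5 − 91.39 + 58.17 + 66 = 72.28.
∂Q_x/∂P_o = +2, so E_xy = 2·(33/72.28) ≈ 0.91.
E_xy > 0: the goods are substitutes.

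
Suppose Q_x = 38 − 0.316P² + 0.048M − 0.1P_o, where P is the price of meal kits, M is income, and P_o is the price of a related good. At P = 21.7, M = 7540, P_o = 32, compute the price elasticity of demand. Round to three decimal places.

At the given point, Q_x = 38 − 0.316(21.7)² + 0.048(7540) − 0.1(32) = 38 − 148.8012 + 361.92 − 3.2 = 247.9188.
∂Q_x/∂P = −2·0.316·P = -13.7144, so E_p = -13.7144·(21.7/247.9188) ≈ -1.200.
|E_p| > 1: demand is elastic.

-1.200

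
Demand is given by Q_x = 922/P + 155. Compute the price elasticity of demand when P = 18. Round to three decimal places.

At P = 18, Q_x = 206.2222.
dQ_x/dP = −922/P² = −2.8457.
Point elasticity E = (dQ_x/dP)·(P/Q_x) = -2.8457 × 18/206.2222 ≈ -0.248.
|E| < 1, so demand is inelastic at this price.

-0.248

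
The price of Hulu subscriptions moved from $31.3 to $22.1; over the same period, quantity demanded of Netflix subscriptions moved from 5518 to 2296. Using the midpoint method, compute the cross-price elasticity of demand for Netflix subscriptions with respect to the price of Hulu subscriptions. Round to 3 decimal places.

%ΔQ_x = (2296 − 5518)/[(5518+2296)/2] = -3222/3907 ≈ -0.8247.
%ΔP_y = (22.1 − 31.3)/[(31.3+22.1)/2] ≈ -0.3446.
E_xy = -0.8247/-0.3446 ≈ 2.393.
E_xy > 0, so Netflix subscriptions and Hulu subscriptions are substitutes.

2.393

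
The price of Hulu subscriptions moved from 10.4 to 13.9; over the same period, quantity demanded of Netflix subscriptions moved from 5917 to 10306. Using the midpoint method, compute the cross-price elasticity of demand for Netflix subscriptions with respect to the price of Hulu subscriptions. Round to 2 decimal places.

%ΔQ_x = (10306 − 5917)/[(5917+10306)/2] = 4389/8111.5 ≈ 0.5411.
%ΔP_y = (13.9 − 10.4)/[(10.4+13.9)/2] ≈ 0.2881.
E_xy = 0.5411/0.2881 ≈ 1.88.
E_xy > 0, so Netflix subscriptions and Hulu subscriptions are substitutes.

1.88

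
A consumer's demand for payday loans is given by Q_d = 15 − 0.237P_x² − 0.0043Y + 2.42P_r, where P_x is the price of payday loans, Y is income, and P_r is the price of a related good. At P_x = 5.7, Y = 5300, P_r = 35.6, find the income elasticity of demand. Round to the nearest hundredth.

-0.32

Evaluating quantity at (P_x, Y, P_r) gives Q_d = 15 − 0.237(5.7)² − 0.0043(5300) + 2.42(35.6) = 15 − 7.7001 − 22.79 + 86.152 = 70.6619.
∂Q_d/∂Y = −0.0043, so E_I = -0.0043·(5300/70.6619) ≈ -0.32.
E_I < 0: inferior good.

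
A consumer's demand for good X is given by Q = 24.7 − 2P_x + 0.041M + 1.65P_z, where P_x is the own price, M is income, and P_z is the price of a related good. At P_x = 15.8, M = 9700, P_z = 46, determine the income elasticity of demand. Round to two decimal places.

Evaluating quantity at (P_x, M, P_z) gives Q = 24.7 − 2(15.8) + 0.041(9700) + 1.65(46) = 24.7 − 31.6 + 397.7 + 75.9 = 466.7.
∂Q/∂M = +0.041, so E_I = 0.041·(9700/466.7) ≈ 0.85.
E_I ∈ (0,1): normal good (necessity).

0.85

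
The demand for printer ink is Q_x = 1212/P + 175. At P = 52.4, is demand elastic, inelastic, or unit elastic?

inelastic

At P = 52.4, Q_x = 198.1298.
dQ_x/dP = −1212/P² = −0.4414.
Point elasticity E = (dQ_x/dP)·(P/Q_x) = -0.4414 × 52.4/198.1298 ≈ -0.117.
|E| ≈ 0.117 < 1, so demand is inelastic.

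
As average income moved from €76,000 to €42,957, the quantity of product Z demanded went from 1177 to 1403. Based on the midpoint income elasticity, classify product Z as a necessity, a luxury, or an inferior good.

inferior

%ΔQ = (1403 − 1177)/[(1177+1403)/2] = 226/1290 ≈ 0.1752.
%ΔY = (42,957 − 76,000)/[(76,000+42,957)/2] = -33043/59478.5 ≈ -0.5555.
E_I = %ΔQ/%ΔY ≈ -0.315.
E_I < 0: inferior good.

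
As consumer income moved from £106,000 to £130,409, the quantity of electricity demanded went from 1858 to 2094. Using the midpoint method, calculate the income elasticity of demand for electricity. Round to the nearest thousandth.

%ΔQ = (2094 − 1858)/[(1858+2094)/2] = 236/1976 ≈ 0.1194.
%ΔM = (130,409 − 106,000)/[(106,000+130,409)/2] = 24409/118204.5 ≈ 0.2065.
E_I = %ΔQ/%ΔM ≈ 0.578.
E_I ∈ (0,1): normal good (necessity).

0.578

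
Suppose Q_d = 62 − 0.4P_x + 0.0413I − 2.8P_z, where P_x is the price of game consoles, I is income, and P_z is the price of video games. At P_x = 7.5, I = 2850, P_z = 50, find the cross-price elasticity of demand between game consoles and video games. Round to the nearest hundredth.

-3.81

First evaluate Q_d: 62 − 0.4(7.5) + 0.0413(2850) − 2.8(50) = 62 − 3 + 117.705 − 140 = 36.705.
∂Q_d/∂P_z = −2.8, so E_xy = -2.8·(50/36.705) ≈ -3.81.
E_xy < 0: the goods are complements.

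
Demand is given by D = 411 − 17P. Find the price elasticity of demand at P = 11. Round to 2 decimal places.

-0.83

At P = 11, D = 224.
dD/dP = −17.
Point elasticity E = (dD/dP)·(P/D) = -17 × 11/224 ≈ -0.83.
|E| < 1, so demand is inelastic at this price.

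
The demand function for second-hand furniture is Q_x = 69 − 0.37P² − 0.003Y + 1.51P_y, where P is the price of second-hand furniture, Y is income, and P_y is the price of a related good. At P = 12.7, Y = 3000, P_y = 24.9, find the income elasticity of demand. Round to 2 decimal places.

-0.24

Q_x = 69 − 0.37(12.7)² − 0.003(3000) + 1.51(24.9) = 69 − 59.6773 − 9 + 37.599 = 37.9217.
∂Q_x/∂Y = −0.003, so E_I = -0.003·(3000/37.9217) ≈ -0.24.
E_I < 0: inferior good.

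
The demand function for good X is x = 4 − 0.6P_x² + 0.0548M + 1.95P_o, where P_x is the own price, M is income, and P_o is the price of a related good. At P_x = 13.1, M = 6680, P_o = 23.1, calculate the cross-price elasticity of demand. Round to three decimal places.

First evaluate x: 4 − 0.6(13.1)² + 0.0548(6680) + 1.95(23.1) = 4 − 102.966 + 366.064 + 45.045 = 312.143.
∂x/∂P_o = +1.95, so E_xy = 1.95·(23.1/312.143) ≈ 0.144.
E_xy > 0: the goods are substitutes.

0.144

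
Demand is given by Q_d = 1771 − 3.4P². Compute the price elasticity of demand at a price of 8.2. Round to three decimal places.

-0.296

At P = 8.2, Q_d = 1542.384.
dQ_d/dP = −2·3.4·P = −55.76.
Point elasticity E = (dQ_d/dP)·(P/Q_d) = -55.76 × 8.2/1542.384 ≈ -0.296.
|E| < 1, so demand is inelastic at this price.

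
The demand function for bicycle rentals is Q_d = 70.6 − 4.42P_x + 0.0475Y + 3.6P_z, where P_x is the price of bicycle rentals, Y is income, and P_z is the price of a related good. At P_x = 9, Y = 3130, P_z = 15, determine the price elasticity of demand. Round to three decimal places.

Substituting, Q_d = 70.6 − 4.42(9) + 0.0475(3130) + 3.6(15) = 70.6 − 39.78 + 148.675 + 54 = 233.495.
∂Q_d/∂P_x = −4.42, so E_p = (−4.42)·(9/233.495) ≈ -0.170.
|E_p| < 1: demand is inelastic.

-0.170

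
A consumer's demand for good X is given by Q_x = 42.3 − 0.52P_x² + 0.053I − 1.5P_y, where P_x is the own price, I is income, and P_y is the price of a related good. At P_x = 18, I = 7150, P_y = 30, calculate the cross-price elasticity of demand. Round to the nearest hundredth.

Evaluating quantity at (P_x, I, P_y) gives Q_x = 42.3 − 0.52(18)² + 0.053(7150) − 1.5(30) = 42.3 − 168.48 + 378.95 − 45 = 207.77.
∂Q_x/∂P_y = −1.5, so E_xy = -1.5·(30/207.77) ≈ -0.22.
E_xy < 0: the goods are complements.

-0.22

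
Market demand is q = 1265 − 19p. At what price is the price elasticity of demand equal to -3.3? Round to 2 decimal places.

51.10

Set −bp/(a − bp) = −3.3 ⇒ bp = 3.3(a − bp) ⇒ bp(1+3.3) = 3.3·a.
p = 3.3·1265/(19·4.3) ≈ 51.10.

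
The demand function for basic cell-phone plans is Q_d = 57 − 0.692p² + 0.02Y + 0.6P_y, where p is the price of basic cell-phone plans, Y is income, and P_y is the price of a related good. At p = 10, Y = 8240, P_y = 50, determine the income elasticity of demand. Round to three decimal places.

0.903

At the given point, Q_d = 57 − 0.692(10)² + 0.02(8240) + 0.6(50) = 57 − 69.2 + 164.8 + 30 = 182.6.
∂Q_d/∂Y = +0.02, so E_I = 0.02·(8240/182.6) ≈ 0.903.
E_I ∈ (0,1): normal good (necessity).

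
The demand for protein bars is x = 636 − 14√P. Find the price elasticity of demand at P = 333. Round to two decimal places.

-0.34

At P = 333, x = 380.524.
dx/dP = −14/(2√P) = −14/(2·18.2483).
Point elasticity E = (dx/dP)·(P/x) = -0.3836 × 333/380.524 ≈ -0.34.
|E| < 1, so demand is inelastic at this price.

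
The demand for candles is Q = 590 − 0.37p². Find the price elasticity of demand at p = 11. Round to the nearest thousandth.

At p = 11, Q = 545.23.
dQ/dp = −2·0.37·p = −8.14.
Point elasticity E = (dQ/dp)·(p/Q) = -8.14 × 11/545.23 ≈ -0.164.
|E| < 1, so demand is inelastic at this price.

-0.164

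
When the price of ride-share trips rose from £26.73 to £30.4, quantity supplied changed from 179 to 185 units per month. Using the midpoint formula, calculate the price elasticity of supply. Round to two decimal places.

0.26

%Δq = (185 − 179)/[(179 + 185)/2] = 6/182 ≈ 0.0330.
%Δp = (30.4 − 26.73)/[(26.73 + 30.4)/2] = 3.67/28.565 ≈ 0.1285.
Arc elasticity E = %Δq/%Δp ≈ 0.0330/0.1285 ≈ 0.26.
|E| < 1: supply is inelastic over this range.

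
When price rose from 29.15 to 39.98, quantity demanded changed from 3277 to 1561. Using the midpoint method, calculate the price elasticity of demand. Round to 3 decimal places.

-2.264

%Δq = (1561 − 3277)/[(3277 + 1561)/2] = -1716/2419 ≈ -0.7094.
%Δp = (39.98 − 29.15)/[(29.15 + 39.98)/2] = 10.83/34.565 ≈ 0.3133.
Arc elasticity E = %Δq/%Δp ≈ -0.7094/0.3133 ≈ -2.264.
|E| > 1: demand is elastic over this range.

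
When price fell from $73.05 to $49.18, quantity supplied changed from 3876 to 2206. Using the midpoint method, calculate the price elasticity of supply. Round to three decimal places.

%ΔQ = (2206 − 3876)/[(3876 + 2206)/2] = -1670/3041 ≈ -0.5492.
%ΔP = (49.18 − 73.05)/[(73.05 + 49.18)/2] = -23.87/61.115 ≈ -0.3906.
Arc elasticity E = %ΔQ/%ΔP ≈ -0.5492/-0.3906 ≈ 1.406.
|E| > 1: supply is elastic over this range.

1.406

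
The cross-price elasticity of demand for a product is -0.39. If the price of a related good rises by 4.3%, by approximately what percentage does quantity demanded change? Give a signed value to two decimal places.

-1.68

%ΔQ ≈ E × %ΔP_y = (-0.39) × (4.3%) ≈ -1.68%.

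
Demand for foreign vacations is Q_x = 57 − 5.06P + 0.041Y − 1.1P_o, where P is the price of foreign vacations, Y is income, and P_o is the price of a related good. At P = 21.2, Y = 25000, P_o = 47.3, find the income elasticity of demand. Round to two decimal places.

1.11

Substituting, Q_x = 57 − 5.06(21.2) + 0.041(25000) − 1.1(47.3) = 57 − 107.272 + 1025 − 52.03 = 922.698.
∂Q_x/∂Y = +0.041, so E_I = 0.041·(25000/922.698) ≈ 1.11.
E_I > 1: normal good (luxury).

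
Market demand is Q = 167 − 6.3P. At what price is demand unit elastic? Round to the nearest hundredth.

For linear demand Q = a − bP, E = −bP/(a − bP). |E| = 1 ⇒ bP = a − bP ⇒ P = a/(2b).
P = 167/(2·6.3) ≈ 13.25.

13.25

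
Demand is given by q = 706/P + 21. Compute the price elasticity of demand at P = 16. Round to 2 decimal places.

At P = 16, q = 65.125.
dq/dP = −706/P² = −2.7578.
Point elasticity E = (dq/dP)·(P/q) = -2.7578 × 16/65.125 ≈ -0.68.
|E| < 1, so demand is inelastic at this price.

-0.68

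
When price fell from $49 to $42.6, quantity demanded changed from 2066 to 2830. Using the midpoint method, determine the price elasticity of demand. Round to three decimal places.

%ΔQ = (2830 − 2066)/[(2066 + 2830)/2] = 764/2448 ≈ 0.3121.
%Δp = (42.6 − 49)/[(49 + 42.6)/2] = -6.4/45.8 ≈ -0.1397.
Arc elasticity E = %ΔQ/%Δp ≈ 0.3121/-0.1397 ≈ -2.233.
|E| > 1: demand is elastic over this range.

-2.233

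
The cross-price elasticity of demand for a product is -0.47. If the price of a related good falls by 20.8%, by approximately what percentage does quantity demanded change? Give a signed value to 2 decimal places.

%ΔQ ≈ E × %ΔP_y = (-0.47) × (-20.8%) ≈ 9.78%.

9.78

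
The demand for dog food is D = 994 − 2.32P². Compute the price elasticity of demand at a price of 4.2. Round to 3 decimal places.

-0.086

At P = 4.2, D = 953.0752.
dD/dP = −2·2.32·P = −19.488.
Point elasticity E = (dD/dP)·(P/D) = -19.488 × 4.2/953.0752 ≈ -0.086.
|E| < 1, so demand is inelastic at this price.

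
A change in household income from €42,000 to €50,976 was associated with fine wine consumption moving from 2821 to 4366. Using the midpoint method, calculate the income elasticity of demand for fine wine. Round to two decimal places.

%ΔQ = (4366 − 2821)/[(2821+4366)/2] = 1545/3593.5 ≈ 0.4299.
%ΔI = (50,976 − 42,000)/[(42,000+50,976)/2] = 8976/46488 ≈ 0.1931.
E_I = %ΔQ/%ΔI ≈ 2.23.
E_I > 1: normal good (luxury).

2.23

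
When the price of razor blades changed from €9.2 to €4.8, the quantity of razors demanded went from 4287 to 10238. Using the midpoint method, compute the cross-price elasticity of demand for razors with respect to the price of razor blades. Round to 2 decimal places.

%ΔQ_x = (10238 − 4287)/[(4287+10238)/2] = 5951/7262.5 ≈ 0.8194.
%ΔP_y = (4.8 − 9.2)/[(9.2+4.8)/2] ≈ -0.6286.
E_xy = 0.8194/-0.6286 ≈ -1.30.
E_xy < 0, so razors and razor blades are complements.

-1.30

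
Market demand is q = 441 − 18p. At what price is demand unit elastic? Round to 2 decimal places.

12.25

For linear demand q = a − bp, E = −bp/(a − bp). |E| = 1 ⇒ bp = a − bp ⇒ p = a/(2b).
p = 441/(2·18) = 12.25.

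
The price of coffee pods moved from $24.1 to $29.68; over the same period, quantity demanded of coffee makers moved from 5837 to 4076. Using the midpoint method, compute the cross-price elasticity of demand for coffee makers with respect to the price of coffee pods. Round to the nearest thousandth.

-1.712

%ΔQ_x = (4076 − 5837)/[(5837+4076)/2] = -1761/4956.5 ≈ -0.3553.
%ΔP_y = (29.68 − 24.1)/[(24.1+29.68)/2] ≈ 0.2075.
E_xy = -0.3553/0.2075 ≈ -1.712.
E_xy < 0, so coffee makers and coffee pods are complements.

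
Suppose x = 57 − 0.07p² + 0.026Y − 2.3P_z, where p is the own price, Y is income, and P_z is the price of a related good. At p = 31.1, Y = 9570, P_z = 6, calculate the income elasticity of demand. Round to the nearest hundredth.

First evaluate x: 57 − 0.07(31.1)² + 0.026(9570) − 2.3(6) = 57 − 67.7047 + 248.82 − 13.8 = 224.3153.
∂x/∂Y = +0.026, so E_I = 0.026·(9570/224.3153) ≈ 1.11.
E_I > 1: normal good (luxury).

1.11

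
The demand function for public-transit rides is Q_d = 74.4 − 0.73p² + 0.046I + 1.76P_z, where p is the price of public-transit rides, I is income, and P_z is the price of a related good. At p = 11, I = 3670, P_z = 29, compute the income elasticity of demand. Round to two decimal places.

0.82

Substituting, Q_d = 74.4 − 0.73(11)² + 0.046(3670) + 1.76(29) = 74.4 − 88.33 + 168.82 + 51.04 = 205.93.
∂Q_d/∂I = +0.046, so E_I = 0.046·(3670/205.93) ≈ 0.82.
E_I ∈ (0,1): normal good (necessity).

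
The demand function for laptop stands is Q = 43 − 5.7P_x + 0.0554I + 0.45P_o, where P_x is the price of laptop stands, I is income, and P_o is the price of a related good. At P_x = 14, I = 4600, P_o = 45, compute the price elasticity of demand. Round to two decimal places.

At the given point, Q = 43 − 5.7(14) + 0.0554(4600) + 0.45(45) = 43 − 79.8 + 254.84 + 20.25 = 238.29.
∂Q/∂P_x = −5.7, so E_p = (−5.7)·(14/238.29) ≈ -0.33.
|E_p| < 1: demand is inelastic.

-0.33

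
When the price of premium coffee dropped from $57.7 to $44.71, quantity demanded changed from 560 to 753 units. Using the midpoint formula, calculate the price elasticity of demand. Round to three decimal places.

%Δq = (753 − 560)/[(560 + 753)/2] = 193/656.5 ≈ 0.2940.
%ΔP = (44.71 − 57.7)/[(57.7 + 44.71)/2] = -12.99/51.205 ≈ -0.2537.
Arc elasticity E = %Δq/%ΔP ≈ 0.2940/-0.2537 ≈ -1.159.
|E| > 1: demand is elastic over this range.

-1.159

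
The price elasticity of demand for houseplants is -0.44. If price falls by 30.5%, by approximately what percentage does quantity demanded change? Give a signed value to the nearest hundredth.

%ΔQ ≈ E × %ΔP = (-0.44) × (-30.5%) = 13.42%.

13.42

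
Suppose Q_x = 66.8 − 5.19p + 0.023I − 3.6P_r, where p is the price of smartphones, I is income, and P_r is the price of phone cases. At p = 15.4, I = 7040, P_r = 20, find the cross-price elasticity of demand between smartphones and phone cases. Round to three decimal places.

-0.938

Q_x = 66.8 − 5.19(15.4) + 0.023(7040) − 3.6(20) = 66.8 − 79.926 + 161.92 − 72 = 76.794.
∂Q_x/∂P_r = −3.6, so E_xy = -3.6·(20/76.794) ≈ -0.938.
E_xy < 0: the goods are complements.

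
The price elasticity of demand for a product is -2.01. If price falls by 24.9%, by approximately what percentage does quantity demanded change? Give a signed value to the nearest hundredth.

50.05

%ΔQ ≈ E × %ΔP = (-2.01) × (-24.9%) ≈ 50.05%.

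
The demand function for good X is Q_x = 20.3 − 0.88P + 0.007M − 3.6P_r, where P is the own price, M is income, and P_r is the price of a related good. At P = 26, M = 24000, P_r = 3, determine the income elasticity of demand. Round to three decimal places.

First evaluate Q_x: 20.3 − 0.88(26) + 0.007(24000) − 3.6(3) = 20.3 − 22.88 + 168 − 10.8 = 154.62.
∂Q_x/∂M = +0.007, so E_I = 0.007·(24000/154.62) ≈ 1.087.
E_I > 1: normal good (luxury).

1.087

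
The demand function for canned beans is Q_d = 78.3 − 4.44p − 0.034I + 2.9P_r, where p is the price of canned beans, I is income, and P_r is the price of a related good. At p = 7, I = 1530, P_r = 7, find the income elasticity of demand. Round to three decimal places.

At the given point, Q_d = 78.3 − 4.44(7) − 0.034(1530) + 2.9(7) = 78.3 − 31.08 − 52.02 + 20.3 = 15.5.
∂Q_d/∂I = −0.034, so E_I = -0.034·(1530/15.5) ≈ -3.356.
E_I < 0: inferior good.

-3.356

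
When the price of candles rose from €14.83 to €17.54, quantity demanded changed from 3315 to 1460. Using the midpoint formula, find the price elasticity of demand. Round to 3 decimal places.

%Δq = (1460 − 3315)/[(3315 + 1460)/2] = -1855/2387.5 ≈ -0.7770.
%ΔP = (17.54 − 14.83)/[(14.83 + 17.54)/2] = 2.71/16.185 ≈ 0.1674.
Arc elasticity E = %Δq/%ΔP ≈ -0.7770/0.1674 ≈ -4.640.
|E| > 1: demand is elastic over this range.

-4.640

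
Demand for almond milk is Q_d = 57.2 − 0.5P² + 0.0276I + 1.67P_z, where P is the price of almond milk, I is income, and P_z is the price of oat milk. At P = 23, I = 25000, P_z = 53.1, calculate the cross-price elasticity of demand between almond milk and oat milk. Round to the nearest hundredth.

0.16

Evaluating quantity at (P, I, P_z) gives Q_d = 57.2 − 0.5(23)² + 0.0276(25000) + 1.67(53.1) = 57.2 − 264.5 + 690 + 88.677 = 571.377.
∂Q_d/∂P_z = +1.67, so E_xy = 1.67·(53.1/571.377) ≈ 0.16.
E_xy > 0: the goods are substitutes.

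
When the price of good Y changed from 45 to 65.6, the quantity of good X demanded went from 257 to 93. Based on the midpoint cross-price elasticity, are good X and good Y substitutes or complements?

%ΔQ_x = (93 − 257)/[(257+93)/2] = -164/175 ≈ -0.9371.
%ΔP_y = (65.6 − 45)/[(45+65.6)/2] ≈ 0.3725.
E_xy = -0.9371/0.3725 ≈ -2.516.
E_xy < 0, so the goods are complements.

complements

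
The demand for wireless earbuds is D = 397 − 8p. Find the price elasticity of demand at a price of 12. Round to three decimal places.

-0.319

At p = 12, D = 301.
dD/dp = −8.
Point elasticity E = (dD/dp)·(p/D) = -8 × 12/301 ≈ -0.319.
|E| < 1, so demand is inelastic at this price.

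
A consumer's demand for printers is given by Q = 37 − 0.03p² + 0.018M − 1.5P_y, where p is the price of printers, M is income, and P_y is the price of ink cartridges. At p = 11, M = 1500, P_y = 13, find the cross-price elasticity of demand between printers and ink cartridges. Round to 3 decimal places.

First evaluate Q: 37 − 0.03(11)² + 0.018(1500) − 1.5(13) = 37 − 3.63 + 27 − 19.5 = 40.87.
∂Q/∂P_y = −1.5, so E_xy = -1.5·(13/40.87) ≈ -0.477.
E_xy < 0: the goods are complements.

-0.477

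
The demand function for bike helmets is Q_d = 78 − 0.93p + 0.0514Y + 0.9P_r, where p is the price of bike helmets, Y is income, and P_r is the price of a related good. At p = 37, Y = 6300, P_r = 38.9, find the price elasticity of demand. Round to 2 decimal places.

At the given point, Q_d = 78 − 0.93(37) + 0.0514(6300) + 0.9(38.9) = 78 − 34.41 + 323.82 + 35.01 = 402.42.
∂Q_d/∂p = −0.93, so E_p = (−0.93)·(37/402.42) ≈ -0.09.
|E_p| < 1: demand is inelastic.

-0.09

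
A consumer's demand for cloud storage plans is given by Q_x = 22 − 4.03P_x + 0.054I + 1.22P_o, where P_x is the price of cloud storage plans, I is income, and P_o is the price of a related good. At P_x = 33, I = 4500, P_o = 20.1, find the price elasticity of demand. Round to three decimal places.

-0.850

Q_x = 22 − 4.03(33) + 0.054(4500) + 1.22(20.1) = 22 − 132.99 + 243 + 24.522 = 156.532.
∂Q_x/∂P_x = −4.03, so E_p = (−4.03)·(33/156.532) ≈ -0.850.
|E_p| < 1: demand is inelastic.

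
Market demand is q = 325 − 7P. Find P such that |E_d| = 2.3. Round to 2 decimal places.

Set −bP/(a − bP) = −2.3 ⇒ bP = 2.3(a − bP) ⇒ bP(1+2.3) = 2.3·a.
P = 2.3·325/(7·3.3) ≈ 32.36.

32.36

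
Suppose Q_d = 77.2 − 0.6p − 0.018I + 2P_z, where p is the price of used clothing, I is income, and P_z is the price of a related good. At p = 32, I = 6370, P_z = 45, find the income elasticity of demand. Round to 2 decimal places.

First evaluate Q_d: 77.2 − 0.6(32) − 0.018(6370) + 2(45) = 77.2 − 19.2 − 114.66 + 90 = 33.34.
∂Q_d/∂I = −0.018, so E_I = -0.018·(6370/33.34) ≈ -3.44.
E_I < 0: inferior good.

-3.44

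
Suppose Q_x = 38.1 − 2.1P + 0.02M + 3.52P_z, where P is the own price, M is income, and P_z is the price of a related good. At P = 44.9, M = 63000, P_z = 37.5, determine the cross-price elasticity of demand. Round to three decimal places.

First evaluate Q_x: 38.1 − 2.1(44.9) + 0.02(63000) + 3.52(37.5) = 38.1 − 94.29 + 1260 + 132 = 1335.81.
∂Q_x/∂P_z = +3.52, so E_xy = 3.52·(37.5/1335.81) ≈ 0.099.
E_xy > 0: the goods are substitutes.

0.099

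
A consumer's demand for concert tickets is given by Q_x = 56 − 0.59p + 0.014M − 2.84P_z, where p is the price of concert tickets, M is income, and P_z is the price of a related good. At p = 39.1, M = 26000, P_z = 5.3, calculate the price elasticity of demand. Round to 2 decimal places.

First evaluate Q_x: 56 − 0.59(39.1) + 0.014(26000) − 2.84(5.3) = 56 − 23.069 + 364 − 15.052 = 381.879.
∂Q_x/∂p = −0.59, so E_p = (−0.59)·(39.1/381.879) ≈ -0.06.
|E_p| < 1: demand is inelastic.

-0.06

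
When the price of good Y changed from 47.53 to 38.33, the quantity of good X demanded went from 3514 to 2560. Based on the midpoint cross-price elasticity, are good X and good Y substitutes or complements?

%ΔQ_x = (2560 − 3514)/[(3514+2560)/2] = -954/3037 ≈ -0.3141.
%ΔP_y = (38.33 − 47.53)/[(47.53+38.33)/2] ≈ -0.2143.
E_xy = -0.3141/-0.2143 ≈ 1.466.
E_xy > 0, so the goods are substitutes.

substitutes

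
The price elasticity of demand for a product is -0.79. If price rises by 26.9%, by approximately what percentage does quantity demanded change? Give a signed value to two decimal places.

%ΔQ ≈ E × %ΔP = (-0.79) × (26.9%) ≈ -21.25%.

-21.25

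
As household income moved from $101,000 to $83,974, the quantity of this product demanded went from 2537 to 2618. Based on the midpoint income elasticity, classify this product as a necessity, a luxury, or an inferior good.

inferior

%ΔQ = (2618 − 2537)/[(2537+2618)/2] = 81/2577.5 ≈ 0.0314.
%ΔY = (83,974 − 101,000)/[(101,000+83,974)/2] = -17026/92487 ≈ -0.1841.
E_I = %ΔQ/%ΔY ≈ -0.171.
E_I < 0: inferior good.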